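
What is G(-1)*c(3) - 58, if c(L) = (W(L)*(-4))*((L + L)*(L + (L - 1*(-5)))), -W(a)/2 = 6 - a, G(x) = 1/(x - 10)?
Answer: -202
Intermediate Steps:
G(x) = 1/(-10 + x)
W(a) = -12 + 2*a (W(a) = -2*(6 - a) = -12 + 2*a)
c(L) = 2*L*(5 + 2*L)*(48 - 8*L) (c(L) = ((-12 + 2*L)*(-4))*((L + L)*(L + (L - 1*(-5)))) = (48 - 8*L)*((2*L)*(L + (L + 5))) = (48 - 8*L)*((2*L)*(L + (5 + L))) = (48 - 8*L)*((2*L)*(5 + 2*L)) = (48 - 8*L)*(2*L*(5 + 2*L)) = 2*L*(5 + 2*L)*(48 - 8*L))
G(-1)*c(3) - 58 = (-16*3*(-6 + 3)*(5 + 2*3))/(-10 - 1) - 58 = (-16*3*(-3)*(5 + 6))/(-11) - 58 = -(-16)*3*(-3)*11/11 - 58 = -1/11*1584 - 58 = -144 - 58 = -202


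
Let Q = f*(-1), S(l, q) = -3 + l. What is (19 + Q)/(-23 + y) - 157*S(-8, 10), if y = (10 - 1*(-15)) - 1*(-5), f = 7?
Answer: 12101/7 ≈ 1728.7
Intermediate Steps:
Q = -7 (Q = 7*(-1) = -7)
y = 30 (y = (10 + 15) + 5 = 25 + 5 = 30)
(19 + Q)/(-23 + y) - 157*S(-8, 10) = (19 - 7)/(-23 + 30) - 157*(-3 - 8) = 12/7 - 157*(-11) = 12*(⅐) + 1727 = 12/7 + 1727 = 12101/7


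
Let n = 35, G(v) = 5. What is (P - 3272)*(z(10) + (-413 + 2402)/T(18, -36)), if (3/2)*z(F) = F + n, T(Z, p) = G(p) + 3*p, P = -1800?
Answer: -5584272/103 ≈ -54216.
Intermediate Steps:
T(Z, p) = 5 + 3*p
z(F) = 70/3 + 2*F/3 (z(F) = 2*(F + 35)/3 = 2*(35 + F)/3 = 70/3 + 2*F/3)
(P - 3272)*(z(10) + (-413 + 2402)/T(18, -36)) = (-1800 - 3272)*((70/3 + (2/3)*10) + (-413 + 2402)/(5 + 3*(-36))) = -5072*((70/3 + 20/3) + 1989/(5 - 108)) = -5072*(30 + 1989/(-103)) = -5072*(30 + 1989*(-1/103)) = -5072*(30 - 1989/103) = -5072*1101/103 = -5584272/103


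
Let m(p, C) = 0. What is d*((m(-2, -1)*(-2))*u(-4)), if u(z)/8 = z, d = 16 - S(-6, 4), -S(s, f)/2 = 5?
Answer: 0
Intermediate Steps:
S(s, f) = -10 (S(s, f) = -2*5 = -10)
d = 26 (d = 16 - 1*(-10) = 16 + 10 = 26)
u(z) = 8*z
d*((m(-2, -1)*(-2))*u(-4)) = 26*((0*(-2))*(8*(-4))) = 26*(0*(-32)) = 26*0 = 0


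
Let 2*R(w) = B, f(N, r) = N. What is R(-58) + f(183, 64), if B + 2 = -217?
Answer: 147/2 ≈ 73.500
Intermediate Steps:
B = -219 (B = -2 - 217 = -219)
R(w) = -219/2 (R(w) = (½)*(-219) = -219/2)
R(-58) + f(183, 64) = -219/2 + 183 = 147/2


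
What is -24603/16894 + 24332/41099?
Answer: -600093889/694326506 ≈ -0.86428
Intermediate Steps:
-24603/16894 + 24332/41099 = -600093889/694326506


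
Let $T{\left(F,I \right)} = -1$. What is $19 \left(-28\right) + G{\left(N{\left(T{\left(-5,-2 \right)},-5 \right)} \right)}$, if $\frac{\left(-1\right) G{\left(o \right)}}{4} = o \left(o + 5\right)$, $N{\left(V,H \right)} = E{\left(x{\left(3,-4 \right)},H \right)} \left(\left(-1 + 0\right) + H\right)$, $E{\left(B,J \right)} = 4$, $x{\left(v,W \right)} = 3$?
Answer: $-2356$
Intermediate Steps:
$N{\left(V,H \right)} = -4 + 4 H$ ($N{\left(V,H \right)} = 4 \left(\left(-1 + 0\right) + H\right) = 4 \left(-1 + H\right) = -4 + 4 H$)
$G{\left(o \right)} = - 4 o \left(5 + o\right)$ ($G{\left(o \right)} = - 4 o \left(o + 5\right) = - 4 o \left(5 + o\right)$)
$19 \left(-28\right) + G{\left(N{\left(T{\left(-5,-2 \right)},-5 \right)} \right)} = 19 \left(-28\right) - 4 \left(-4 + 4 \left(-5\right)\right) \left(5 + \left(-4 + 4 \left(-5\right)\right)\right) = -532 - 4 \left(-4 - 20\right) \left(5 - 24\right) = -532 - - 96 \left(5 - 24\right) = -532 - \left(-96\right) \left(-19\right) = -532 - 1824 = -2356$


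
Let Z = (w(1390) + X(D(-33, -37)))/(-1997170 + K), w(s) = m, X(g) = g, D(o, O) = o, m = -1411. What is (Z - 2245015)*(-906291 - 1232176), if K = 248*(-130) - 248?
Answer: 4872082895566968971/1014829 ≈ 4.8009e+12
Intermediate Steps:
K = -32488 (K = -32240 - 248 = -32488)
w(s) = -1411
Z = 722/1014829 (Z = (-1411 - 33)/(-1997170 - 32488) = -1444/(-2029658) = -1444*(-1/2029658) = 722/1014829 ≈ 0.00071145)
(Z - 2245015)*(-906291 - 1232176) = (722/1014829 - 2245015)*(-906291 - 1232176) = -2278306326713/1014829*(-2138467) = 4872082895566968971/1014829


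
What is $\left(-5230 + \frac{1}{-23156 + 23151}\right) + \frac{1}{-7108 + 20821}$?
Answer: $- \frac{358608658}{68565} \approx -5230.2$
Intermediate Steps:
$\left(-5230 + \frac{1}{-23156 + 23151}\right) + \frac{1}{-7108 + 20821} = \left(-5230 + \frac{1}{-5}\right) + \frac{1}{13713} = \left(-5230 - \frac{1}{5}\right) + \frac{1}{13713} = - \frac{26151}{5} + \frac{1}{13713} = - \frac{358608658}{68565}$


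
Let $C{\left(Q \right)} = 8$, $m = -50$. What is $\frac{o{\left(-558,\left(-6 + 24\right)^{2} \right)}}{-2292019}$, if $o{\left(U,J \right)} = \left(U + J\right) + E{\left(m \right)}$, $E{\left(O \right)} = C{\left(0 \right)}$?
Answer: $\frac{226}{2292019} \approx 9.8603 \cdot 10^{-5}$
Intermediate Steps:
$E{\left(O \right)} = 8$
$o{\left(U,J \right)} = 8 + J + U$ ($o{\left(U,J \right)} = \left(U + J\right) + 8 = \left(J + U\right) + 8 = 8 + J + U$)
$\frac{o{\left(-558,\left(-6 + 24\right)^{2} \right)}}{-2292019} = \frac{8 + \left(-6 + 24\right)^{2} - 558}{-2292019} = \left(8 + 18^{2} - 558\right) \left(- \frac{1}{2292019}\right) = \left(8 + 324 - 558\right) \left(- \frac{1}{2292019}\right) = \left(-226\right) \left(- \frac{1}{2292019}\right) = \frac{226}{2292019}$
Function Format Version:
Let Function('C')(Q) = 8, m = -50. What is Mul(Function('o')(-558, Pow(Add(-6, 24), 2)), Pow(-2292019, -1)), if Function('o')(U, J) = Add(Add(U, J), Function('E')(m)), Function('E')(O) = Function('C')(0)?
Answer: Rational(226, 2292019) ≈ 9.8603e-5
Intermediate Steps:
Function('E')(O) = 8
Function('o')(U, J) = Add(8, J, U) (Function('o')(U, J) = Add(Add(U, J), 8) = Add(Add(J, U), 8) = Add(8, J, U))
Mul(Function('o')(-558, Pow(Add(-6, 24), 2)), Pow(-2292019, -1)) = Mul(Add(8, Pow(Add(-6, 24), 2), -558), Pow(-2292019, -1)) = Mul(Add(8, Pow(18, 2), -558), Rational(-1, 2292019)) = Mul(Add(8, 324, -558), Rational(-1, 2292019)) = Mul(-226, Rational(-1, 2292019)) = Rational(226, 2292019)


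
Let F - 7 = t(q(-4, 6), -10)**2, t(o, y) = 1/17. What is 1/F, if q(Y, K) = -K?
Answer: 289/2024 ≈ 0.14279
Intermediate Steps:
t(o, y) = 1/17
F = 2024/289 (F = 7 + (1/17)**2 = 7 + 1/289 = 2024/289 ≈ 7.0035)
1/F = 1/(2024/289) = 289/2024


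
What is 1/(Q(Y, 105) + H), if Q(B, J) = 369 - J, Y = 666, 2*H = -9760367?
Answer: -2/9759839 ≈ -2.0492e-7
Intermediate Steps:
H = -9760367/2 (H = (½)*(-9760367) = -9760367/2 ≈ -4.8802e+6)
1/(Q(Y, 105) + H) = 1/((369 - 1*105) - 9760367/2) = 1/((369 - 105) - 9760367/2) = 1/(264 - 9760367/2) = 1/(-9759839/2) = -2/9759839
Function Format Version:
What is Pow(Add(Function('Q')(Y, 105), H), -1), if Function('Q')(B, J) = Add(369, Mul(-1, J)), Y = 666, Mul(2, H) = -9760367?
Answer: Rational(-2, 9759839) ≈ -2.0492e-7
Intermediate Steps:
H = Rational(-9760367, 2) (H = Mul(Rational(1, 2), -9760367) = Rational(-9760367, 2) ≈ -4.8802e+6)
Pow(Add(Function('Q')(Y, 105), H), -1) = Pow(Add(Add(369, Mul(-1, 105)), Rational(-9760367, 2)), -1) = Pow(Add(Add(369, -105), Rational(-9760367, 2)), -1) = Pow(Add(264, Rational(-9760367, 2)), -1) = Pow(Rational(-9759839, 2), -1) = Rational(-2, 9759839)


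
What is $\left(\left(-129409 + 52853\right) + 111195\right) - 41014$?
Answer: $-6375$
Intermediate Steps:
$\left(\left(-129409 + 52853\right) + 111195\right) - 41014 = \left(-76556 + 111195\right) - 41014 = 34639 - 41014 = -6375$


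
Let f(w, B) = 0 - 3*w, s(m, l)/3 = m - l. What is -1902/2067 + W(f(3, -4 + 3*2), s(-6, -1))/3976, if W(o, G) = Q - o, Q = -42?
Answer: -2543521/2739464 ≈ -0.92847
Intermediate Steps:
s(m, l) = -3*l + 3*m (s(m, l) = 3*(m - l) = -3*l + 3*m)
f(w, B) = -3*w
W(o, G) = -42 - o
-1902/2067 + W(f(3, -4 + 3*2), s(-6, -1))/3976 = -1902/2067 + (-42 - (-3)*3)/3976 = -1902*1/2067 + (-42 - 1*(-9))*(1/3976) = -634/689 + (-42 + 9)*(1/3976) = -634/689 - 33*1/3976 = -634/689 - 33/3976 = -2543521/2739464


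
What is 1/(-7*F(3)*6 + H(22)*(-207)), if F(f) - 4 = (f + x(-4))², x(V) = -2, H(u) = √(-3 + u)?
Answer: 70/256677 - 23*√19/85559 ≈ -0.00089904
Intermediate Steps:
F(f) = 4 + (-2 + f)² (F(f) = 4 + (f - 2)² = 4 + (-2 + f)²)
1/(-7*F(3)*6 + H(22)*(-207)) = 1/(-7*(4 + (-2 + 3)²)*6 + √(-3 + 22)*(-207)) = 1/(-7*(4 + 1²)*6 + √19*(-207)) = 1/(-7*(4 + 1)*6 - 207*√19) = 1/(-7*5*6 - 207*√19) = 1/(-35*6 - 207*√19) = 1/(-210 - 207*√19)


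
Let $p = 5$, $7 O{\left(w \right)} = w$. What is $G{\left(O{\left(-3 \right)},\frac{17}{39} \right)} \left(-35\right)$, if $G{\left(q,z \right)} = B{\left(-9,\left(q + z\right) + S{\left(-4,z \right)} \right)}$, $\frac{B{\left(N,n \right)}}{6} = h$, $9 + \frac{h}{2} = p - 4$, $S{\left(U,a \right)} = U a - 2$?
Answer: $3360$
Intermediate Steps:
$S{\left(U,a \right)} = -2 + U a$
$O{\left(w \right)} = \frac{w}{7}$
$h = -16$ ($h = -18 + 2 \left(5 - 4\right) = -18 + 2 \cdot 1 = -18 + 2 = -16$)
$B{\left(N,n \right)} = -96$ ($B{\left(N,n \right)} = 6 \left(-16\right) = -96$)
$G{\left(q,z \right)} = -96$
$G{\left(O{\left(-3 \right)},\frac{17}{39} \right)} \left(-35\right) = \left(-96\right) \left(-35\right) = 3360$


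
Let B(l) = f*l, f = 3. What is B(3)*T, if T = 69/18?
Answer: 69/2 ≈ 34.500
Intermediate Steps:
B(l) = 3*l
T = 23/6 (T = 69*(1/18) = 23/6 ≈ 3.8333)
B(3)*T = (3*3)*(23/6) = 9*(23/6) = 69/2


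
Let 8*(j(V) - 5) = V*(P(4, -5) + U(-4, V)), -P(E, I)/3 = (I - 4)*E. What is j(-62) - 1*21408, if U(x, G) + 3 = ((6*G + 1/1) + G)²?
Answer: -2950513/2 ≈ -1.4753e+6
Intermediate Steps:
P(E, I) = -3*E*(-4 + I) (P(E, I) = -3*(I - 4)*E = -3*(-4 + I)*E = -3*E*(-4 + I))
U(x, G) = -3 + (1 + 7*G)² (U(x, G) = -3 + ((6*G + 1/1) + G)² = -3 + ((6*G + 1) + G)² = -3 + ((1 + 6*G) + G)² = -3 + (1 + 7*G)²)
j(V) = 5 + V*(105 + (1 + 7*V)²)/8 (j(V) = 5 + (V*(3*4*(4 - 1*(-5)) + (-3 + (1 + 7*V)²)))/8 = 5 + (V*(3*4*(4 + 5) + (-3 + (1 + 7*V)²)))/8 = 5 + (V*(3*4*9 + (-3 + (1 + 7*V)²)))/8 = 5 + (V*(108 + (-3 + (1 + 7*V)²)))/8 = 5 + (V*(105 + (1 + 7*V)²))/8 = 5 + V*(105 + (1 + 7*V)²)/8)
j(-62) - 1*21408 = (5 + (105/8)*(-62) + (⅛)*(-62)*(1 + 7*(-62))²) - 1*21408 = (5 - 3255/4 + (⅛)*(-62)*(1 - 434)²) - 21408 = (5 - 3255/4 + (⅛)*(-62)*(-433)²) - 21408 = (5 - 3255/4 + (⅛)*(-62)*187489) - 21408 = (5 - 3255/4 - 5812159/4) - 21408 = -2907697/2 - 21408 = -2950513/2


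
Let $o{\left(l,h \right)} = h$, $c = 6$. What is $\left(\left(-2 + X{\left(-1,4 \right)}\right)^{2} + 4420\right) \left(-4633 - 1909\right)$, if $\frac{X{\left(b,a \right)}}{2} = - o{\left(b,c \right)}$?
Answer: $-30197872$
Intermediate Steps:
$X{\left(b,a \right)} = -12$ ($X{\left(b,a \right)} = 2 \left(\left(-1\right) 6\right) = 2 \left(-6\right) = -12$)
$\left(\left(-2 + X{\left(-1,4 \right)}\right)^{2} + 4420\right) \left(-4633 - 1909\right) = \left(\left(-2 - 12\right)^{2} + 4420\right) \left(-4633 - 1909\right) = \left(\left(-14\right)^{2} + 4420\right) \left(-6542\right) = \left(196 + 4420\right) \left(-6542\right) = 4616 \left(-6542\right) = -30197872$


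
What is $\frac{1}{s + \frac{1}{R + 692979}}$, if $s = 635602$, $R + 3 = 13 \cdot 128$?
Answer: $\frac{694640}{441514573281} \approx 1.5733 \cdot 10^{-6}$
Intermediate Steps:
$R = 1661$ ($R = -3 + 13 \cdot 128 = -3 + 1664 = 1661$)
$\frac{1}{s + \frac{1}{R + 692979}} = \frac{1}{635602 + \frac{1}{1661 + 692979}} = \frac{1}{635602 + \frac{1}{694640}} = \frac{1}{\frac{441514573281}{694640}} = \frac{694640}{441514573281}$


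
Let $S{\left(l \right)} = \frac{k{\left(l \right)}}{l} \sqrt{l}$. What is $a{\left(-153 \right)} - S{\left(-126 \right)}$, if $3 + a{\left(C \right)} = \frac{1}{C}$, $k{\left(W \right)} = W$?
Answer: $- \frac{460}{153} - 3 i \sqrt{14} \approx -3.0065 - 11.225 i$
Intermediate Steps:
$a{\left(C \right)} = -3 + \frac{1}{C}$
$S{\left(l \right)} = \sqrt{l}$ ($S{\left(l \right)} = \frac{l}{l} \sqrt{l} = 1 \sqrt{l} = \sqrt{l}$)
$a{\left(-153 \right)} - S{\left(-126 \right)} = \left(-3 + \frac{1}{-153}\right) - \sqrt{-126} = \left(-3 - \frac{1}{153}\right) - 3 i \sqrt{14} = - \frac{460}{153} - 3 i \sqrt{14}$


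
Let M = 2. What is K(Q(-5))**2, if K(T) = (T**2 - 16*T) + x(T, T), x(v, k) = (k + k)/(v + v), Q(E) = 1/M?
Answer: 729/16 ≈ 45.563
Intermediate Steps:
Q(E) = 1/2
x(v, k) = k/v (x(v, k) = (2*k)/((2*v)) = (2*k)*(1/(2*v)) = k/v)
K(T) = 1 + T**2 - 16*T (K(T) = (T**2 - 16*T) + T/T = (T**2 - 16*T) + 1 = 1 + T**2 - 16*T)
K(Q(-5))**2 = (1 + (1/2)**2 - 16*1/2)**2 = (1 + 1/4 - 8)**2 = (-27/4)**2 = 729/16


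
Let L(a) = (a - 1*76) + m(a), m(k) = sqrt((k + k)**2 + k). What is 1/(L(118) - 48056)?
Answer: -24007/1152644191 - sqrt(55814)/2305288382 ≈ -2.0930e-5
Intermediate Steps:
m(k) = sqrt(k + 4*k**2) (m(k) = sqrt((2*k)**2 + k) = sqrt(4*k**2 + k) = sqrt(k + 4*k**2))
L(a) = -76 + a + sqrt(a*(1 + 4*a)) (L(a) = (a - 1*76) + sqrt(a*(1 + 4*a)) = (a - 76) + sqrt(a*(1 + 4*a)) = (-76 + a) + sqrt(a*(1 + 4*a)) = -76 + a + sqrt(a*(1 + 4*a)))
1/(L(118) - 48056) = 1/((-76 + 118 + sqrt(118*(1 + 4*118))) - 48056) = 1/((-76 + 118 + sqrt(118*(1 + 472))) - 48056) = 1/((-76 + 118 + sqrt(118*473)) - 48056) = 1/((-76 + 118 + sqrt(55814)) - 48056) = 1/((42 + sqrt(55814)) - 48056) = 1/(-48014 + sqrt(55814))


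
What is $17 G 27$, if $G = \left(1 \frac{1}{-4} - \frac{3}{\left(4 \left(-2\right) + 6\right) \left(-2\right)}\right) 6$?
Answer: $-2754$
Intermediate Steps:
$G = -6$ ($G = \left(1 \left(- \frac{1}{4}\right) - \frac{3}{\left(-8 + 6\right) \left(-2\right)}\right) 6 = \left(- \frac{1}{4} - \frac{3}{\left(-2\right) \left(-2\right)}\right) 6 = \left(- \frac{1}{4} - \frac{3}{4}\right) 6 = \left(-1\right) 6 = -6$)
$17 G 27 = 17 \left(-6\right) 27 = \left(-102\right) 27 = -2754$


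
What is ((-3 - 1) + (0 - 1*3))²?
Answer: 49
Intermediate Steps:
((-3 - 1) + (0 - 1*3))² = (-4 + (0 - 3))² = (-4 - 3)² = (-7)² = 49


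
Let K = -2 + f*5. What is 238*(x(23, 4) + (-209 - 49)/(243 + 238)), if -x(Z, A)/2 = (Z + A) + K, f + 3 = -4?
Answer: 2228156/481 ≈ 4632.3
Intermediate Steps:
f = -7 (f = -3 - 4 = -7)
K = -37 (K = -2 - 7*5 = -2 - 35 = -37)
x(Z, A) = 74 - 2*A - 2*Z (x(Z, A) = -2*((Z + A) - 37) = -2*((A + Z) - 37) = -2*(-37 + A + Z) = 74 - 2*A - 2*Z)
238*(x(23, 4) + (-209 - 49)/(243 + 238)) = 238*((74 - 2*4 - 2*23) + (-209 - 49)/(243 + 238)) = 238*((74 - 8 - 46) - 258/481) = 238*(20 - 258*1/481) = 238*(20 - 258/481) = 238*(9362/481) = 2228156/481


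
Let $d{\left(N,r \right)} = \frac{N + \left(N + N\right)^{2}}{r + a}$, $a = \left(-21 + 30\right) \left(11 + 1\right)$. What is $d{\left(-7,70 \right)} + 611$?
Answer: $\frac{108947}{178} \approx 612.06$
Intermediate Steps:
$a = 108$ ($a = 9 \cdot 12 = 108$)
$d{\left(N,r \right)} = \frac{N + 4 N^{2}}{108 + r}$ ($d{\left(N,r \right)} = \frac{N + \left(N + N\right)^{2}}{r + 108} = \frac{N + \left(2 N\right)^{2}}{108 + r} = \frac{N + 4 N^{2}}{108 + r}$)
$d{\left(-7,70 \right)} + 611 = - \frac{7 \left(1 + 4 \left(-7\right)\right)}{108 + 70} + 611 = - \frac{7 \left(1 - 28\right)}{178} + 611 = \left(-7\right) \frac{1}{178} \left(-27\right) + 611 = \frac{189}{178} + 611 = \frac{108947}{178}$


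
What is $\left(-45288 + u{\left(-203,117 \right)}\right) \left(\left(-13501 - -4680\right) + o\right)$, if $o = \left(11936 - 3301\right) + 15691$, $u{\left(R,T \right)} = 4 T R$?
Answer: $-2175227460$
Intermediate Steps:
$u{\left(R,T \right)} = 4 R T$
$o = 24326$ ($o = 8635 + 15691 = 24326$)
$\left(-45288 + u{\left(-203,117 \right)}\right) \left(\left(-13501 - -4680\right) + o\right) = \left(-45288 + 4 \left(-203\right) 117\right) \left(\left(-13501 - -4680\right) + 24326\right) = \left(-45288 - 95004\right) \left(\left(-13501 + 4680\right) + 24326\right) = - 140292 \left(-8821 + 24326\right) = \left(-140292\right) 15505 = -2175227460$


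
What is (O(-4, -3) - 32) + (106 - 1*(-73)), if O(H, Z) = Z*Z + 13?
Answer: 169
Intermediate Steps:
O(H, Z) = 13 + Z**2 (O(H, Z) = Z**2 + 13 = 13 + Z**2)
(O(-4, -3) - 32) + (106 - 1*(-73)) = ((13 + (-3)**2) - 32) + (106 - 1*(-73)) = ((13 + 9) - 32) + (106 + 73) = (22 - 32) + 179 = -10 + 179 = 169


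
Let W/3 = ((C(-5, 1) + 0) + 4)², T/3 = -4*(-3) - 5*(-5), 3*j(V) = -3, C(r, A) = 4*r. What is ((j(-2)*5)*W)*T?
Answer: -426240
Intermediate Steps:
j(V) = -1 (j(V) = (⅓)*(-3) = -1)
T = 111 (T = 3*(-4*(-3) - 5*(-5)) = 3*(12 + 25) = 3*37 = 111)
W = 768 (W = 3*((4*(-5) + 0) + 4)² = 3*((-20 + 0) + 4)² = 3*(-20 + 4)² = 3*(-16)² = 3*256 = 768)
((j(-2)*5)*W)*T = (-1*5*768)*111 = -5*768*111 = -3840*111 = -426240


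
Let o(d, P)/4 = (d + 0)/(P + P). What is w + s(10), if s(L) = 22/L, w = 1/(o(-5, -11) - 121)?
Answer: 14476/6605 ≈ 2.1917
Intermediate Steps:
o(d, P) = 2*d/P (o(d, P) = 4*((d + 0)/(P + P)) = 4*(d/((2*P))) = 4*(d*(1/(2*P))) = 4*(d/(2*P)) = 2*d/P)
w = -11/1321 (w = 1/(2*(-5)/(-11) - 121) = 1/(2*(-5)*(-1/11) - 121) = 1/(10/11 - 121) = 1/(-1321/11) = -11/1321 ≈ -0.0083270)
w + s(10) = -11/1321 + 22/10 = -11/1321 + 22*(⅒) = -11/1321 + 11/5 = 14476/6605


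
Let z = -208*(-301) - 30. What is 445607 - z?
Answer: 383029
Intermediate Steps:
z = 62578 (z = 62608 - 30 = 62578)
445607 - z = 445607 - 1*62578 = 445607 - 62578 = 383029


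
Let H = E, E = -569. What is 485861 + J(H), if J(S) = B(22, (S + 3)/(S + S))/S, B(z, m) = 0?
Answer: 485861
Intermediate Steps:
H = -569
J(S) = 0 (J(S) = 0/S = 0)
485861 + J(H) = 485861 + 0 = 485861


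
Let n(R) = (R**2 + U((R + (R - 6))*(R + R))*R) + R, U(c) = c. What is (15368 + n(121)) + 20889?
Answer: 6961571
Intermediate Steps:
n(R) = R + R**2 + 2*R**2*(-6 + 2*R) (n(R) = (R**2 + ((R + (R - 6))*(R + R))*R) + R = (R**2 + ((R + (-6 + R))*(2*R))*R) + R = (R**2 + ((-6 + 2*R)*(2*R))*R) + R = (R**2 + (2*R*(-6 + 2*R))*R) + R = (R**2 + 2*R**2*(-6 + 2*R)) + R = R + R**2 + 2*R**2*(-6 + 2*R))
(15368 + n(121)) + 20889 = (15368 + 121*(1 + 121 + 4*121*(-3 + 121))) + 20889 = (15368 + 121*(1 + 121 + 4*121*118)) + 20889 = (15368 + 121*(1 + 121 + 57112)) + 20889 = (15368 + 121*57234) + 20889 = (15368 + 6925314) + 20889 = 6940682 + 20889 = 6961571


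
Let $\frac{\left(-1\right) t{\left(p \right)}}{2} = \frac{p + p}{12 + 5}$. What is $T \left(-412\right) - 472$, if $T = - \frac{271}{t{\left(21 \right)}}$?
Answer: $- \frac{484433}{21} \approx -23068.0$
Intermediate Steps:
$t{\left(p \right)} = - \frac{4 p}{17}$ ($t{\left(p \right)} = - 2 \frac{p + p}{12 + 5} = - 2 \frac{2 p}{17} = - \frac{4 p}{17}$)
$T = \frac{4607}{84}$ ($T = - \frac{271}{\left(- \frac{4}{17}\right) 21} = - \frac{271}{- \frac{84}{17}} = \left(-271\right) \left(- \frac{17}{84}\right) = \frac{4607}{84} \approx 54.845$)
$T \left(-412\right) - 472 = \frac{4607}{84} \left(-412\right) - 472 = - \frac{474521}{21} - 472 = - \frac{484433}{21}$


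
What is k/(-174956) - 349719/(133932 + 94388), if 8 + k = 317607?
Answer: -33424910261/9986488480 ≈ -3.3470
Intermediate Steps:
k = 317599 (k = -8 + 317607 = 317599)
k/(-174956) - 349719/(133932 + 94388) = 317599/(-174956) - 349719/(133932 + 94388) = 317599*(-1/174956) - 349719/228320 = -317599/174956 - 349719*1/228320 = -317599/174956 - 349719/228320 = -33424910261/9986488480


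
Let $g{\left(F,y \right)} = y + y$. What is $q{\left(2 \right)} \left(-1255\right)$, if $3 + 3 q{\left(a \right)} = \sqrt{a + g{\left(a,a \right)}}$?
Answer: $1255 - \frac{1255 \sqrt{6}}{3} \approx 230.3$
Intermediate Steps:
$g{\left(F,y \right)} = 2 y$
$q{\left(a \right)} = -1 + \frac{\sqrt{3} \sqrt{a}}{3}$ ($q{\left(a \right)} = -1 + \frac{\sqrt{a + 2 a}}{3} = -1 + \frac{\sqrt{3 a}}{3} = -1 + \frac{\sqrt{3} \sqrt{a}}{3}$)
$q{\left(2 \right)} \left(-1255\right) = \left(-1 + \frac{\sqrt{3} \sqrt{2}}{3}\right) \left(-1255\right) = \left(-1 + \frac{\sqrt{6}}{3}\right) \left(-1255\right) = 1255 - \frac{1255 \sqrt{6}}{3}$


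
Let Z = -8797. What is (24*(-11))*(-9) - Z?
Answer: 11173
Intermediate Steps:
(24*(-11))*(-9) - Z = (24*(-11))*(-9) - 1*(-8797) = -264*(-9) + 8797 = 2376 + 8797 = 11173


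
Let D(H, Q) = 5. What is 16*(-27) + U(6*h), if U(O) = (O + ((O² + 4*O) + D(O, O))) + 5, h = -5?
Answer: 328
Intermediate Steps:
U(O) = 10 + O² + 5*O (U(O) = (O + ((O² + 4*O) + 5)) + 5 = (O + (5 + O² + 4*O)) + 5 = (5 + O² + 5*O) + 5 = 10 + O² + 5*O)
16*(-27) + U(6*h) = 16*(-27) + (10 + (6*(-5))² + 5*(6*(-5))) = -432 + (10 + (-30)² + 5*(-30)) = -432 + (10 + 900 - 150) = -432 + 760 = 328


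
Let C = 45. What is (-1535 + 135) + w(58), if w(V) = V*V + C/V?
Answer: 113957/58 ≈ 1964.8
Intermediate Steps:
w(V) = V² + 45/V (w(V) = V*V + 45/V = V² + 45/V)
(-1535 + 135) + w(58) = (-1535 + 135) + (45 + 58³)/58 = -1400 + (45 + 195112)/58 = -1400 + (1/58)*195157 = -1400 + 195157/58 = 113957/58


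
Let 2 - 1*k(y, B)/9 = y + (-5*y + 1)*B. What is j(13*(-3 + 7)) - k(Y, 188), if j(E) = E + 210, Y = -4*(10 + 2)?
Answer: 407584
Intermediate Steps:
Y = -48 (Y = -4*12 = -48)
k(y, B) = 18 - 9*y - 9*B*(1 - 5*y) (k(y, B) = 18 - 9*(y + (-5*y + 1)*B) = 18 - 9*(y + (1 - 5*y)*B) = 18 - 9*(y + B*(1 - 5*y)) = 18 + (-9*y - 9*B*(1 - 5*y)) = 18 - 9*y - 9*B*(1 - 5*y))
j(E) = 210 + E
j(13*(-3 + 7)) - k(Y, 188) = (210 + 13*(-3 + 7)) - (18 - 9*188 - 9*(-48) + 45*188*(-48)) = (210 + 13*4) - (18 - 1692 + 432 - 406080) = (210 + 52) - 1*(-407322) = 262 + 407322 = 407584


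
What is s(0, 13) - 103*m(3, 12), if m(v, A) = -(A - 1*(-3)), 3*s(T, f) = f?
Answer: 4648/3 ≈ 1549.3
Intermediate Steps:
s(T, f) = f/3
m(v, A) = -3 - A (m(v, A) = -(A + 3) = -(3 + A) = -3 - A)
s(0, 13) - 103*m(3, 12) = (⅓)*13 - 103*(-3 - 1*12) = 13/3 - 103*(-3 - 12) = 13/3 - 103*(-15) = 13/3 + 1545 = 4648/3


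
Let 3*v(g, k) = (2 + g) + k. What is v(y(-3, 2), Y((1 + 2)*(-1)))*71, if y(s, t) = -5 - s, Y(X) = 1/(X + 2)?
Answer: -71/3 ≈ -23.667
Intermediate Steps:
Y(X) = 1/(2 + X)
v(g, k) = ⅔ + g/3 + k/3 (v(g, k) = ((2 + g) + k)/3 = (2 + g + k)/3 = ⅔ + g/3 + k/3)
v(y(-3, 2), Y((1 + 2)*(-1)))*71 = (⅔ + (-5 - 1*(-3))/3 + 1/(3*(2 + (1 + 2)*(-1))))*71 = (⅔ + (-5 + 3)/3 + 1/(3*(2 + 3*(-1))))*71 = (⅔ + (⅓)*(-2) + 1/(3*(2 - 3)))*71 = (⅔ - ⅔ + (⅓)/(-1))*71 = (⅔ - ⅔ + (⅓)*(-1))*71 = (⅔ - ⅔ - ⅓)*71 = -⅓*71 = -71/3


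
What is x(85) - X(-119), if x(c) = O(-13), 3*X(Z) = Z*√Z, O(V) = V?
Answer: -13 + 119*I*√119/3 ≈ -13.0 + 432.71*I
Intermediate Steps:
X(Z) = Z^(3/2)/3 (X(Z) = (Z*√Z)/3 = Z^(3/2)/3)
x(c) = -13
x(85) - X(-119) = -13 - (-119)^(3/2)/3 = -13 - (-119*I*√119)/3 = -13 - (-119)*I*√119/3 = -13 + 119*I*√119/3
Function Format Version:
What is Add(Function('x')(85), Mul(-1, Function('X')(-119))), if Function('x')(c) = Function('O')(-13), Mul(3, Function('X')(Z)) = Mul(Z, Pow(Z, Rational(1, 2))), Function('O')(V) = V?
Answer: Add(-13, Mul(Rational(119, 3), I, Pow(119, Rational(1, 2)))) ≈ Add(-13.000, Mul(432.71, I))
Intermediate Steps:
Function('X')(Z) = Mul(Rational(1, 3), Pow(Z, Rational(3, 2))) (Function('X')(Z) = Mul(Rational(1, 3), Mul(Z, Pow(Z, Rational(1, 2)))) = Mul(Rational(1, 3), Pow(Z, Rational(3, 2))))
Function('x')(c) = -13
Add(Function('x')(85), Mul(-1, Function('X')(-119))) = Add(-13, Mul(-1, Mul(Rational(1, 3), Pow(-119, Rational(3, 2))))) = Add(-13, Mul(-1, Mul(Rational(1, 3), Mul(-119, I, Pow(119, Rational(1, 2)))))) = Add(-13, Mul(-1, Mul(Rational(-119, 3), I, Pow(119, Rational(1, 2))))) = Add(-13, Mul(Rational(119, 3), I, Pow(119, Rational(1, 2))))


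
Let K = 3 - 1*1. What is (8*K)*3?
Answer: 48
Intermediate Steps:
K = 2 (K = 3 - 1 = 2)
(8*K)*3 = (8*2)*3 = 16*3 = 48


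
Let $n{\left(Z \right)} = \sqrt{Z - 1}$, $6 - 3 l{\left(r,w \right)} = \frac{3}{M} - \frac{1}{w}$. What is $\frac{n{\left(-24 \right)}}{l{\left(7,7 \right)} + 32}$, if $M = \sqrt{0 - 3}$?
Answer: $\frac{105}{- 715 i + 7 \sqrt{3}} \approx 0.0024895 + 0.14681 i$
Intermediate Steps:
$M = i \sqrt{3}$ ($M = \sqrt{-3} = i \sqrt{3} \approx 1.732 i$)
$l{\left(r,w \right)} = 2 + \frac{1}{3 w} + \frac{i \sqrt{3}}{3}$ ($l{\left(r,w \right)} = 2 - \frac{\frac{3}{i \sqrt{3}} - \frac{1}{w}}{3} = 2 - \frac{3 \left(- \frac{i \sqrt{3}}{3}\right) - \frac{1}{w}}{3} = 2 - \frac{- i \sqrt{3} - \frac{1}{w}}{3} = 2 - \frac{- \frac{1}{w} - i \sqrt{3}}{3} = 2 + \left(\frac{1}{3 w} + \frac{i \sqrt{3}}{3}\right) = 2 + \frac{1}{3 w} + \frac{i \sqrt{3}}{3}$)
$n{\left(Z \right)} = \sqrt{-1 + Z}$
$\frac{n{\left(-24 \right)}}{l{\left(7,7 \right)} + 32} = \frac{\sqrt{-1 - 24}}{\frac{1 + 7 \left(6 + i \sqrt{3}\right)}{3 \cdot 7} + 32} = \frac{\sqrt{-25}}{\frac{1}{3} \cdot \frac{1}{7} \left(1 + \left(42 + 7 i \sqrt{3}\right)\right) + 32} = \frac{5 i}{\frac{1}{3} \cdot \frac{1}{7} \left(43 + 7 i \sqrt{3}\right) + 32} = \frac{5 i}{\left(\frac{43}{21} + \frac{i \sqrt{3}}{3}\right) + 32} = \frac{5 i}{\frac{715}{21} + \frac{i \sqrt{3}}{3}}$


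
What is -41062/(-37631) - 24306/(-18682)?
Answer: 840889685/351511171 ≈ 2.3922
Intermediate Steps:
-41062/(-37631) - 24306/(-18682) = -41062*(-1/37631) - 24306*(-1/18682) = 41062/37631 + 12153/9341 = 840889685/351511171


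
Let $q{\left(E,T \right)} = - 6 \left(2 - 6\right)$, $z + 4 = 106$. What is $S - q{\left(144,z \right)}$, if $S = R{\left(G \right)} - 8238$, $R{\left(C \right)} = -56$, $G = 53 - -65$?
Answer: $-8318$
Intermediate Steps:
$z = 102$ ($z = -4 + 106 = 102$)
$G = 118$ ($G = 53 + 65 = 118$)
$S = -8294$ ($S = -56 - 8238 = -8294$)
$q{\left(E,T \right)} = 24$ ($q{\left(E,T \right)} = \left(-6\right) \left(-4\right) = 24$)
$S - q{\left(144,z \right)} = -8294 - 24 = -8318$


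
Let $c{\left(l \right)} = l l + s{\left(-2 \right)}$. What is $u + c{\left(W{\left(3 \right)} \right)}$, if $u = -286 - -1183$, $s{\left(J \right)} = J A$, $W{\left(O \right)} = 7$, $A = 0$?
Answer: $946$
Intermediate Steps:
$s{\left(J \right)} = 0$ ($s{\left(J \right)} = J 0 = 0$)
$c{\left(l \right)} = l^{2}$ ($c{\left(l \right)} = l l + 0 = l^{2} + 0 = l^{2}$)
$u = 897$ ($u = -286 + 1183 = 897$)
$u + c{\left(W{\left(3 \right)} \right)} = 897 + 7^{2} = 897 + 49 = 946$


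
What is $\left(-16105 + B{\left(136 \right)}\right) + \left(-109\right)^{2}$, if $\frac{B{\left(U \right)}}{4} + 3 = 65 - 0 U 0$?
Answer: $-3976$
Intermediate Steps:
$B{\left(U \right)} = 248$ ($B{\left(U \right)} = -12 + 4 \left(65 - 0 U 0\right) = -12 + 4 \left(65 - 0 \cdot 0\right) = -12 + 4 \left(65 - 0\right) = -12 + 4 \left(65 + 0\right) = -12 + 4 \cdot 65 = -12 + 260 = 248$)
$\left(-16105 + B{\left(136 \right)}\right) + \left(-109\right)^{2} = \left(-16105 + 248\right) + \left(-109\right)^{2} = -15857 + 11881 = -3976$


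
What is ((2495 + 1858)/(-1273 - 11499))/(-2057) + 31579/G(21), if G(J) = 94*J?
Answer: 414826103569/25930467948 ≈ 15.998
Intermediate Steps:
((2495 + 1858)/(-1273 - 11499))/(-2057) + 31579/G(21) = ((2495 + 1858)/(-1273 - 11499))/(-2057) + 31579/((94*21)) = (4353/(-12772))*(-1/2057) + 31579/1974 = (4353*(-1/12772))*(-1/2057) + 31579*(1/1974) = -4353/12772*(-1/2057) + 31579/1974 = 4353/26272004 + 31579/1974 = 414826103569/25930467948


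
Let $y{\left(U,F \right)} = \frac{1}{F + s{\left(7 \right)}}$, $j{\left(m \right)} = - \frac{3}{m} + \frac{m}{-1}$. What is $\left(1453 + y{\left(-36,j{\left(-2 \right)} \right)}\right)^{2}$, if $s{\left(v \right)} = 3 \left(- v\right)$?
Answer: $\frac{2586027609}{1225} \approx 2.111 \cdot 10^{6}$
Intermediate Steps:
$j{\left(m \right)} = - m - \frac{3}{m}$ ($j{\left(m \right)} = - \frac{3}{m} + m \left(-1\right) = - \frac{3}{m} - m = - m - \frac{3}{m}$)
$s{\left(v \right)} = - 3 v$
$y{\left(U,F \right)} = \frac{1}{-21 + F}$ ($y{\left(U,F \right)} = \frac{1}{F - 21} = \frac{1}{-21 + F}$)
$\left(1453 + y{\left(-36,j{\left(-2 \right)} \right)}\right)^{2} = \left(1453 + \frac{1}{-21 - \left(-2 + \frac{3}{-2}\right)}\right)^{2} = \left(1453 + \frac{1}{-21 + \left(2 - - \frac{3}{2}\right)}\right)^{2} = \left(1453 + \frac{1}{-21 + \left(2 + \frac{3}{2}\right)}\right)^{2} = \left(1453 + \frac{1}{-21 + \frac{7}{2}}\right)^{2} = \left(1453 + \frac{1}{- \frac{35}{2}}\right)^{2} = \left(1453 - \frac{2}{35}\right)^{2} = \left(\frac{50853}{35}\right)^{2} = \frac{2586027609}{1225}$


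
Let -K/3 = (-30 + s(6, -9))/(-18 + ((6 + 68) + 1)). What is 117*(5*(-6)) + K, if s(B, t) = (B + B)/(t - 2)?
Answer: -38592/11 ≈ -3508.4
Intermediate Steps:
s(B, t) = 2*B/(-2 + t) (s(B, t) = (2*B)/(-2 + t) = 2*B/(-2 + t))
K = 18/11 (K = -3*(-30 + 2*6/(-2 - 9))/(-18 + ((6 + 68) + 1)) = -3*(-30 + 2*6/(-11))/(-18 + (74 + 1)) = -3*(-30 + 2*6*(-1/11))/(-18 + 75) = -3*(-30 - 12/11)/57 = -(-1026)/(11*57) = -3*(-6/11) = 18/11 ≈ 1.6364)
117*(5*(-6)) + K = 117*(5*(-6)) + 18/11 = 117*(-30) + 18/11 = -3510 + 18/11 = -38592/11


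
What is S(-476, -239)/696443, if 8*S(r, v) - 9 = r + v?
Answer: -353/2785772 ≈ -0.00012672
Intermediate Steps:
S(r, v) = 9/8 + r/8 + v/8 (S(r, v) = 9/8 + (r + v)/8 = 9/8 + (r/8 + v/8) = 9/8 + r/8 + v/8)
S(-476, -239)/696443 = (9/8 + (⅛)*(-476) + (⅛)*(-239))/696443 = (9/8 - 119/2 - 239/8)*(1/696443) = -353/4*1/696443 = -353/2785772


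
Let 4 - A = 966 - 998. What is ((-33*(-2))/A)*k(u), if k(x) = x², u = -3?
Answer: 33/2 ≈ 16.500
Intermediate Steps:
A = 36 (A = 4 - (966 - 998) = 4 - 1*(-32) = 4 + 32 = 36)
((-33*(-2))/A)*k(u) = (-33*(-2)/36)*(-3)² = (66*(1/36))*9 = (11/6)*9 = 33/2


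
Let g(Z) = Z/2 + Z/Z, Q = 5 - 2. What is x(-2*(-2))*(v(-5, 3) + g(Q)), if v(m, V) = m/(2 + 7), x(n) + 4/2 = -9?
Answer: -385/18 ≈ -21.389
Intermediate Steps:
x(n) = -11 (x(n) = -2 - 9 = -11)
v(m, V) = m/9
Q = 3
g(Z) = 1 + Z/2 (g(Z) = Z*(1/2) + 1 = Z/2 + 1 = 1 + Z/2)
x(-2*(-2))*(v(-5, 3) + g(Q)) = -11*((1/9)*(-5) + (1 + (1/2)*3)) = -11*(-5/9 + (1 + 3/2)) = -11*(-5/9 + 5/2) = -11*35/18 = -385/18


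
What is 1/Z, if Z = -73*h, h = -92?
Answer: 1/6716 ≈ 0.00014890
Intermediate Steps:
Z = 6716 (Z = -73*(-92) = 6716)
1/Z = 1/6716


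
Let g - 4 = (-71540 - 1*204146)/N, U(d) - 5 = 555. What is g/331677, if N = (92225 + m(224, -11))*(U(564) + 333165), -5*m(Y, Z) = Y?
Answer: 123051073294/10203325568909865 ≈ 1.2060e-5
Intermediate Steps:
U(d) = 560 (U(d) = 5 + 555 = 560)
m(Y, Z) = -Y/5
N = 30762837245 (N = (92225 - ⅕*224)*(560 + 333165) = (92225 - 224/5)*333725 = (460901/5)*333725 = 30762837245)
g = 123051073294/30762837245 (g = 4 + (-71540 - 1*204146)/30762837245 = 4 + (-71540 - 204146)*(1/30762837245) = 4 - 275686*1/30762837245 = 4 - 275686/30762837245 = 123051073294/30762837245 ≈ 4.0000)
g/331677 = (123051073294/30762837245)/331677 = (123051073294/30762837245)*(1/331677) = 123051073294/10203325568909865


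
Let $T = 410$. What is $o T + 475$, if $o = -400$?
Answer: $-163525$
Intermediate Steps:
$o T + 475 = \left(-400\right) 410 + 475 = -164000 + 475 = -163525$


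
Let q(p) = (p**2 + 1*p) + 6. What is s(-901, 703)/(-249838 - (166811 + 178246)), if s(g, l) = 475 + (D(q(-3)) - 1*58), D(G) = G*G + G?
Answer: -573/594895 ≈ -0.00096320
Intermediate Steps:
q(p) = 6 + p + p**2 (q(p) = (p**2 + p) + 6 = (p + p**2) + 6 = 6 + p + p**2)
D(G) = G + G**2 (D(G) = G**2 + G = G + G**2)
s(g, l) = 573 (s(g, l) = 475 + ((6 - 3 + (-3)**2)*(1 + (6 - 3 + (-3)**2)) - 1*58) = 475 + ((6 - 3 + 9)*(1 + (6 - 3 + 9)) - 58) = 475 + (12*(1 + 12) - 58) = 475 + (12*13 - 58) = 475 + (156 - 58) = 475 + 98 = 573)
s(-901, 703)/(-249838 - (166811 + 178246)) = 573/(-249838 - (166811 + 178246)) = 573/(-249838 - 1*345057) = 573/(-249838 - 345057) = 573/(-594895) = 573*(-1/594895) = -573/594895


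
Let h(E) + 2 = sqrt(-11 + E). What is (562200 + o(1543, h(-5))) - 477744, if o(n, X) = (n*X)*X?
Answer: 65940 - 24688*I ≈ 65940.0 - 24688.0*I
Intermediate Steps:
h(E) = -2 + sqrt(-11 + E)
o(n, X) = n*X**2 (o(n, X) = (X*n)*X = n*X**2)
(562200 + o(1543, h(-5))) - 477744 = (562200 + 1543*(-2 + sqrt(-11 - 5))**2) - 477744 = (562200 + 1543*(-2 + sqrt(-16))**2) - 477744 = (562200 + 1543*(-2 + 4*I)**2) - 477744 = 84456 + 1543*(-2 + 4*I)**2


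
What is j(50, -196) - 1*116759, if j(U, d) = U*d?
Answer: -126559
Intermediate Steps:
j(50, -196) - 1*116759 = 50*(-196) - 1*116759 = -9800 - 116759 = -126559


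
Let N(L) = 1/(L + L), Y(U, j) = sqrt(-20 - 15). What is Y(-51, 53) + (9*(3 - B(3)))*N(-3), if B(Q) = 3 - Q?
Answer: -9/2 + I*sqrt(35) ≈ -4.5 + 5.9161*I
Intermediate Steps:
Y(U, j) = I*sqrt(35) (Y(U, j) = sqrt(-35) = I*sqrt(35))
N(L) = 1/(2*L)
Y(-51, 53) + (9*(3 - B(3)))*N(-3) = I*sqrt(35) + (9*(3 - (3 - 1*3)))*((1/2)/(-3)) = I*sqrt(35) + (9*(3 - (3 - 3)))*((1/2)*(-1/3)) = I*sqrt(35) + (9*(3 - 1*0))*(-1/6) = I*sqrt(35) + (9*(3 + 0))*(-1/6) = I*sqrt(35) + (9*3)*(-1/6) = I*sqrt(35) + 27*(-1/6) = I*sqrt(35) - 9/2 = -9/2 + I*sqrt(35)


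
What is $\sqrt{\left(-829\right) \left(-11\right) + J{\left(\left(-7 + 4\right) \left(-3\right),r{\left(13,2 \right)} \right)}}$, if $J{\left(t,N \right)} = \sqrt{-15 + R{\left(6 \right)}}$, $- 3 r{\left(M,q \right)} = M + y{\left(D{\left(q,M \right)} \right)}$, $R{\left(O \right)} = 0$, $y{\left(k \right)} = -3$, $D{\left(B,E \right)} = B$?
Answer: $\sqrt{9119 + i \sqrt{15}} \approx 95.493 + 0.0203 i$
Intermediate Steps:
$r{\left(M,q \right)} = 1 - \frac{M}{3}$ ($r{\left(M,q \right)} = - \frac{M - 3}{3} = - \frac{-3 + M}{3} = 1 - \frac{M}{3}$)
$J{\left(t,N \right)} = i \sqrt{15}$ ($J{\left(t,N \right)} = \sqrt{-15 + 0} = \sqrt{-15} = i \sqrt{15}$)
$\sqrt{\left(-829\right) \left(-11\right) + J{\left(\left(-7 + 4\right) \left(-3\right),r{\left(13,2 \right)} \right)}} = \sqrt{\left(-829\right) \left(-11\right) + i \sqrt{15}} = \sqrt{9119 + i \sqrt{15}}$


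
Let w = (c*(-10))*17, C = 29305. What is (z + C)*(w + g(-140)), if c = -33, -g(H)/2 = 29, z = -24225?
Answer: 28204160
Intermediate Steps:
g(H) = -58 (g(H) = -2*29 = -58)
w = 5610 (w = -33*(-10)*17 = 330*17 = 5610)
(z + C)*(w + g(-140)) = (-24225 + 29305)*(5610 - 58) = 5080*5552 = 28204160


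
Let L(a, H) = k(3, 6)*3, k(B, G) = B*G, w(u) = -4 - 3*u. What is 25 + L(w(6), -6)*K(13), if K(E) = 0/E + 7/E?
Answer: 703/13 ≈ 54.077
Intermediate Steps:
K(E) = 7/E (K(E) = 0 + 7/E = 7/E)
L(a, H) = 54 (L(a, H) = (3*6)*3 = 18*3 = 54)
25 + L(w(6), -6)*K(13) = 25 + 54*(7/13) = 25 + 378/13 = 703/13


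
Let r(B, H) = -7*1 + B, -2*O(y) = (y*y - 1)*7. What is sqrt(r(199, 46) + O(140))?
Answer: 9*I*sqrt(3378)/2 ≈ 261.54*I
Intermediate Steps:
O(y) = 7/2 - 7*y**2/2 (O(y) = -(y*y - 1)*7/2 = -(y**2 - 1)*7/2 = -(-1 + y**2)*7/2 = -(-7 + 7*y**2)/2 = 7/2 - 7*y**2/2)
r(B, H) = -7 + B
sqrt(r(199, 46) + O(140)) = sqrt((-7 + 199) + (7/2 - 7/2*140**2)) = sqrt(192 + (7/2 - 7/2*19600)) = sqrt(192 + (7/2 - 68600)) = sqrt(192 - 137193/2) = sqrt(-136809/2) = 9*I*sqrt(3378)/2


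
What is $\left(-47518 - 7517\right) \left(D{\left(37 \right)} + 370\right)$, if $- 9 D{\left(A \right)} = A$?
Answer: $-20136695$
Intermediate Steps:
$D{\left(A \right)} = - \frac{A}{9}$
$\left(-47518 - 7517\right) \left(D{\left(37 \right)} + 370\right) = \left(-47518 - 7517\right) \left(\left(- \frac{1}{9}\right) 37 + 370\right) = - 55035 \left(- \frac{37}{9} + 370\right) = \left(-55035\right) \frac{3293}{9} = -20136695$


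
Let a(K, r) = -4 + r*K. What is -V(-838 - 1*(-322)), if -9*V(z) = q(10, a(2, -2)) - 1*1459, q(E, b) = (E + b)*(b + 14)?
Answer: -1447/9 ≈ -160.78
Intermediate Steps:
a(K, r) = -4 + K*r
q(E, b) = (14 + b)*(E + b) (q(E, b) = (E + b)*(14 + b) = (14 + b)*(E + b))
V(z) = 1447/9 (V(z) = -(((-4 + 2*(-2))² + 14*10 + 14*(-4 + 2*(-2)) + 10*(-4 + 2*(-2))) - 1*1459)/9 = -(((-4 - 4)² + 140 + 14*(-4 - 4) + 10*(-4 - 4)) - 1459)/9 = -(((-8)² + 140 + 14*(-8) + 10*(-8)) - 1459)/9 = -((64 + 140 - 112 - 80) - 1459)/9 = -(12 - 1459)/9 = -⅑*(-1447) = 1447/9)
-V(-838 - 1*(-322)) = -1*1447/9 = -1447/9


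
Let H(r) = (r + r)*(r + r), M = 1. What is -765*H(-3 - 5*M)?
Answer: -195840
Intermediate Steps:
H(r) = 4*r**2 (H(r) = (2*r)*(2*r) = 4*r**2)
-765*H(-3 - 5*M) = -3060*(-3 - 5*1)**2 = -3060*(-3 - 5)**2 = -3060*(-8)**2 = -3060*64 = -765*256 = -195840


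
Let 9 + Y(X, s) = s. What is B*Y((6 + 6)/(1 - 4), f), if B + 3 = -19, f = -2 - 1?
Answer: 264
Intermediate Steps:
f = -3
Y(X, s) = -9 + s
B = -22 (B = -3 - 19 = -22)
B*Y((6 + 6)/(1 - 4), f) = -22*(-9 - 3) = -22*(-12) = 264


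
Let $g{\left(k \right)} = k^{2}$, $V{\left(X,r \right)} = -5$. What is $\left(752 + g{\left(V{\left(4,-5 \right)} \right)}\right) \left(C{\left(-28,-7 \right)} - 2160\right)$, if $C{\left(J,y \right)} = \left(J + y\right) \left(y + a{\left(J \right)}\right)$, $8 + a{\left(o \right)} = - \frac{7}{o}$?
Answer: $- \frac{5108775}{4} \approx -1.2772 \cdot 10^{6}$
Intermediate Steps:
$a{\left(o \right)} = -8 - \frac{7}{o}$
$C{\left(J,y \right)} = \left(J + y\right) \left(-8 + y - \frac{7}{J}\right)$ ($C{\left(J,y \right)} = \left(J + y\right) \left(y - \left(8 + \frac{7}{J}\right)\right) = \left(J + y\right) \left(-8 + y - \frac{7}{J}\right)$)
$\left(752 + g{\left(V{\left(4,-5 \right)} \right)}\right) \left(C{\left(-28,-7 \right)} - 2160\right) = \left(752 + \left(-5\right)^{2}\right) \left(\left(-7 + \left(-7\right)^{2} - -224 - -56 - -196 - - \frac{49}{-28}\right) - 2160\right) = \left(752 + 25\right) \left(\left(-7 + 49 + 224 + 56 + 196 - \left(-49\right) \left(- \frac{1}{28}\right)\right) - 2160\right) = 777 \left(\left(-7 + 49 + 224 + 56 + 196 - \frac{7}{4}\right) - 2160\right) = 777 \left(\frac{2065}{4} - 2160\right) = 777 \left(- \frac{6575}{4}\right) = - \frac{5108775}{4}$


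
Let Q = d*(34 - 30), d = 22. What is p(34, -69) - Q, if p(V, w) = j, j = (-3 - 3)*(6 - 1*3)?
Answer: -106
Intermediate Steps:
Q = 88 (Q = 22*(34 - 30) = 22*4 = 88)
j = -18 (j = -6*(6 - 3) = -6*3 = -18)
p(V, w) = -18
p(34, -69) - Q = -18 - 1*88 = -18 - 88 = -106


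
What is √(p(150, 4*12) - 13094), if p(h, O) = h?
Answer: 4*I*√809 ≈ 113.77*I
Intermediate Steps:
√(p(150, 4*12) - 13094) = √(150 - 13094) = √(-12944) = 4*I*√809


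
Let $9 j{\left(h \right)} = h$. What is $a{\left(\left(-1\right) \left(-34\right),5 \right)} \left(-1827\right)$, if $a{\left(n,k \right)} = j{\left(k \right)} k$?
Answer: $-5075$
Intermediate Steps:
$j{\left(h \right)} = \frac{h}{9}$
$a{\left(n,k \right)} = \frac{k^{2}}{9}$ ($a{\left(n,k \right)} = \frac{k}{9} k = \frac{k^{2}}{9}$)
$a{\left(\left(-1\right) \left(-34\right),5 \right)} \left(-1827\right) = \frac{5^{2}}{9} \left(-1827\right) = \frac{1}{9} \cdot 25 \left(-1827\right) = \frac{25}{9} \left(-1827\right) = -5075$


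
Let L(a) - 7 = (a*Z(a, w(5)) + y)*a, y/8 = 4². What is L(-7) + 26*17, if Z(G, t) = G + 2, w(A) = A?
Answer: -692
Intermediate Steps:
Z(G, t) = 2 + G
y = 128 (y = 8*4² = 8*16 = 128)
L(a) = 7 + a*(128 + a*(2 + a)) (L(a) = 7 + (a*(2 + a) + 128)*a = 7 + (128 + a*(2 + a))*a = 7 + a*(128 + a*(2 + a)))
L(-7) + 26*17 = (7 + 128*(-7) + (-7)²*(2 - 7)) + 26*17 = (7 - 896 + 49*(-5)) + 442 = (7 - 896 - 245) + 442 = -1134 + 442 = -692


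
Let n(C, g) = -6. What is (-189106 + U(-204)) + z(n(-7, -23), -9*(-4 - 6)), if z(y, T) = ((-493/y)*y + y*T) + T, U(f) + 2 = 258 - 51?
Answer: -189844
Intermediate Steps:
U(f) = 205 (U(f) = -2 + (258 - 51) = -2 + 207 = 205)
z(y, T) = -493 + T + T*y (z(y, T) = (-493 + T*y) + T = -493 + T + T*y)
(-189106 + U(-204)) + z(n(-7, -23), -9*(-4 - 6)) = (-189106 + 205) + (-493 - 9*(-4 - 6) - 9*(-4 - 6)*(-6)) = -188901 + (-493 - 9*(-10) - 9*(-10)*(-6)) = -188901 + (-493 + 90 + 90*(-6)) = -188901 + (-493 + 90 - 540) = -188901 - 943 = -189844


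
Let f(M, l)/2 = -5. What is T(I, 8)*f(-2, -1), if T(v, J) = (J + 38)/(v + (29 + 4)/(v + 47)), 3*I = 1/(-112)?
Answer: -2440656960/3709777 ≈ -657.90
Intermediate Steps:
I = -1/336 (I = (1/3)/(-112) = (1/3)*(-1/112) = -1/336 ≈ -0.0029762)
T(v, J) = (38 + J)/(v + 33/(47 + v))
f(M, l) = -10 (f(M, l) = 2*(-5) = -10)
T(I, 8)*f(-2, -1) = ((1786 + 38*(-1/336) + 47*8 + 8*(-1/336))/(33 + (-1/336)**2 + 47*(-1/336)))*(-10) = ((1786 - 19/168 + 376 - 1/42)/(33 + 1/112896 - 47/336))*(-10) = ((363193/168)/(3709777/112896))*(-10) = ((112896/3709777)*(363193/168))*(-10) = (244065696/3709777)*(-10) = -2440656960/3709777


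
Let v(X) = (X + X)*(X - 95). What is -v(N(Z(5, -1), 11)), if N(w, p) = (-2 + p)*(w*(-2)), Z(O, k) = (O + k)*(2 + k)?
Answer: -24048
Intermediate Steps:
Z(O, k) = (2 + k)*(O + k)
N(w, p) = -2*w*(-2 + p) (N(w, p) = (-2 + p)*(-2*w) = -2*w*(-2 + p))
v(X) = 2*X*(-95 + X) (v(X) = (2*X)*(-95 + X) = 2*X*(-95 + X))
-v(N(Z(5, -1), 11)) = -2*2*((-1)**2 + 2*5 + 2*(-1) + 5*(-1))*(2 - 1*11)*(-95 + 2*((-1)**2 + 2*5 + 2*(-1) + 5*(-1))*(2 - 1*11)) = -2*2*(1 + 10 - 2 - 5)*(2 - 11)*(-95 + 2*(1 + 10 - 2 - 5)*(2 - 11)) = -2*2*4*(-9)*(-95 + 2*4*(-9)) = -2*(-72)*(-95 - 72) = -2*(-72)*(-167) = -1*24048 = -24048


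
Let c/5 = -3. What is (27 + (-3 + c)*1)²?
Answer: 81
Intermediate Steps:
c = -15 (c = 5*(-3) = -15)
(27 + (-3 + c)*1)² = (27 + (-3 - 15)*1)² = (27 - 18*1)² = (27 - 18)² = 9² = 81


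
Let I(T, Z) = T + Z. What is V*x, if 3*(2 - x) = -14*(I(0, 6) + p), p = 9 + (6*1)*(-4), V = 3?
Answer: -120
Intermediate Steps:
p = -15 (p = 9 + 6*(-4) = 9 - 24 = -15)
x = -40 (x = 2 - (-14)*((0 + 6) - 15)/3 = 2 - (-14)*(6 - 15)/3 = 2 - (-14)*(-9)/3 = 2 - ⅓*126 = 2 - 42 = -40)
V*x = 3*(-40) = -120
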